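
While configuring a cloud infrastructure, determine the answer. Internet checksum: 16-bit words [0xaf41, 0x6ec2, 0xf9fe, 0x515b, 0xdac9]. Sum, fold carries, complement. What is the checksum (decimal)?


Given words: [0xaf41, 0x6ec2, 0xf9fe, 0x515b, 0xdac9]
Step 1: Sum all words
Raw sum = 44865 + 28354 + 63998 + 20827 + 56009 = 214053
Step 2: Fold carry: (17445 + 3) = 17448
One's complement = ~17448 & 0xFFFF = 48087

48087


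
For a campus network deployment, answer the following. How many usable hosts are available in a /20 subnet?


Given: subnet mask /20
Host bits = 32 - 20 = 12
Total addresses = 2^12 = 4096
Usable hosts = 4096 - 2 (network + broadcast) = 4094

4094


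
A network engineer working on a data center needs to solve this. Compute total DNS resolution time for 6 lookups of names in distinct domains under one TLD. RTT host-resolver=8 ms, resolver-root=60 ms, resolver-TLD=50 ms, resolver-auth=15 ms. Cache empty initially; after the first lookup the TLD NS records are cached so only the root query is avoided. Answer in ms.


Lookup 1 (cold cache): local + root + TLD + auth = 8 + 60 + 50 + 15 = 133 ms
Lookups 2..6 (TLD NS cached -> skip root; new domain -> still ask TLD and auth): local + TLD + auth = 8 + 50 + 15 = 73 ms each
Remaining 5 lookups: 5 * 73 = 365 ms
Total = 133 + 365 = 498 ms

498


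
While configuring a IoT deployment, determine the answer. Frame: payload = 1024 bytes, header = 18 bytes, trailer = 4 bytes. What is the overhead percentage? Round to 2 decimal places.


Given: payload = 1024 B, header = 18 B, trailer = 4 B
Overhead bytes = header + trailer = 18 + 4 = 22
Total frame = payload + overhead = 1024 + 22 = 1046
Overhead % = 22 / 1046 * 100 = 2.1033% -> 2.10% (2 dp)

2.10


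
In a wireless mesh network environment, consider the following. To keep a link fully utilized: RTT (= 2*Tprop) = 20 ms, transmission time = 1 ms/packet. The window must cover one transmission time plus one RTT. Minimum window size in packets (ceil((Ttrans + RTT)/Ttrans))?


Given: Ttrans = 1 ms, RTT = 20 ms (= 2 * Tprop, Tprop = 10 ms)
Time until first ACK returns = Ttrans + RTT = 1 + 20 = 21 ms
Need W * Ttrans >= Ttrans + RTT  ->  W >= (Ttrans + RTT) / Ttrans
(Ttrans + RTT) / Ttrans = 21 / 1 = 21
W_min = ceil(21) = 21

21


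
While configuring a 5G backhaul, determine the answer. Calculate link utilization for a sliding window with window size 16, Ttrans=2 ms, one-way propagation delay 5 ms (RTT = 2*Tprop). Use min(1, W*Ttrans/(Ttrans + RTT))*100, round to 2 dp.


Given: W = 16, Ttrans = 2 ms, RTT = 10 ms (= 2 * Tprop, Tprop = 5 ms)
Cycle time = Ttrans + RTT = 2 + 10 = 12 ms (first packet sent until its ACK returns)
W * Ttrans = 16 * 2 = 32 ms of sending per cycle
W * Ttrans / (Ttrans + RTT) = 32 / 12 = 2.666667
U = min(1, 2.666667) = 1.000000
U% = 100.00%

100.00


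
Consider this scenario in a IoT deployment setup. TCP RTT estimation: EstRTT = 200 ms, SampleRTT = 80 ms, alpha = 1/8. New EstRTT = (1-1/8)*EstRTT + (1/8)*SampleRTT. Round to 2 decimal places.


Given: EstRTT = 200 ms, SampleRTT = 80 ms, alpha = 1/8
New EstRTT = (1 - alpha) * EstRTT + alpha * SampleRTT
(7/8) * 200 = 175
(1/8) * 80 = 10
New EstRTT = 175 + 10 = 185 ms -> 185.00 ms (2 dp)

185.00


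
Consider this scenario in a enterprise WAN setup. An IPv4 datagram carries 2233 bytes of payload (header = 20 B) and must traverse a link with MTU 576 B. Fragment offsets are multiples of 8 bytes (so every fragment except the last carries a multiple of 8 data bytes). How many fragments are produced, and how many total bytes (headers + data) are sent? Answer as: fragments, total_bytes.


Max data per non-final fragment = floor((MTU - header)/8)*8 = floor((576 - 20)/8)*8 = floor(556/8)*8 = 552 B
Final fragment needs no 8-byte alignment: it can carry up to MTU - header = 556 B
Non-final fragments needed = ceil((payload - 556) / 552) = ceil(1677/552) = ceil(3.0380) = 4
Number of fragments = 4 + 1 = 5
Fragment sizes (data): 4 * 552 B + 25 B (last, 25 <= 556 OK)
Total bytes sent = payload + n_frags * header = 2233 + 5*20 = 2233 + 100 = 2333 B

5, 2333


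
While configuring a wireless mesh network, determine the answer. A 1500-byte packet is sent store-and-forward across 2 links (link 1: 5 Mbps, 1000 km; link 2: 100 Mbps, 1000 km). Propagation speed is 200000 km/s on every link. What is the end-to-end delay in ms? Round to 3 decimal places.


Packet = 1500 bytes = 12000 bits. Store-and-forward: sum (t_trans + t_prop) per link.
Link 1: t_trans = 12000/(5*10^6) s = 2.4000 ms; t_prop = 1000/200000 s = 5.0000 ms; subtotal = 7.4000 ms
Link 2: t_trans = 12000/(100*10^6) s = 0.1200 ms; t_prop = 1000/200000 s = 5.0000 ms; subtotal = 5.1200 ms
End-to-end = 7.4000 + 5.1200 = 12.5200 ms -> 12.520 ms (3 dp)

12.520


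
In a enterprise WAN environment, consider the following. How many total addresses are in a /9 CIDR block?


Given: CIDR prefix /9
Host bits = 32 - 9 = 23
Total addresses = 2^23 = 8388608

8388608


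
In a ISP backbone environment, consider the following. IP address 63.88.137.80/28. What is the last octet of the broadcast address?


Given: IP = 63.88.137.80, prefix = /28
Host bits = 32 - 28 = 4
Network last octet = 80 AND mask = 80
Host part size = 2^4 - 1 = 15
Broadcast last octet = 80 OR 15 = 95

95


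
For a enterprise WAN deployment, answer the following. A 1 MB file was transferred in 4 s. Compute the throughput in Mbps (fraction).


Given: file = 1 MB, time = 4 s
File in Mb = 1 * 8 = 8 Mb
Throughput = 8 / 4 Mbps
Throughput = 2 Mbps

2


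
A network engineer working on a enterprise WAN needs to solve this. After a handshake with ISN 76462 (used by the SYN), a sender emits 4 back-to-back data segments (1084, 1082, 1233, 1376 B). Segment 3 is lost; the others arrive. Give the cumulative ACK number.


SYN uses sequence number 76462; first data byte = ISN + 1 = 76463.
Segment 1: SEQ = 76463, len = 1084 B, covers [76463, 77546]
Segment 2: SEQ = 77547, len = 1082 B, covers [77547, 78628]
Segment 3: SEQ = 78629, len = 1233 B, covers [78629, 79861] [LOST]
Segment 4: SEQ = 79862, len = 1376 B, covers [79862, 81237]
In-order data received: bytes [76463, 78628] (segments 1..2).
Segment 3 missing -> gap begins at byte 78629; later segments buffered out of order.
Cumulative ACK = next expected in-order byte = 76463 + 1084 + 1082 = 78629

78629


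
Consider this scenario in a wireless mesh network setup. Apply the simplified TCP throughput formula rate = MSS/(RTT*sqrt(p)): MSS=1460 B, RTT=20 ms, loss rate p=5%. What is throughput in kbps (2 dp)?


Given: MSS = 1460 bytes, RTT = 20 ms, loss = 5%
RTT in seconds = 20 / 1000 = 0.02
Loss rate = 5% = 0.05
sqrt(loss) = sqrt(0.05) = 0.223606797750
Throughput (bytes/s) = 1460 / (0.02 * 0.223606797750) = 326465.9247
Throughput (kbps) = 326465.9247 * 8 / 1000 = 2611.727398 -> 2611.73 kbps (2 dp)

2611.73


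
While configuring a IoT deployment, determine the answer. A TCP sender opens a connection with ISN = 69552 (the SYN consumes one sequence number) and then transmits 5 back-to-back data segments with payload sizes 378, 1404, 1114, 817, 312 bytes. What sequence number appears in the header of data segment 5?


The SYN occupies sequence number ISN = 69552, so the first data byte is ISN + 1 = 69553.
SEQ of data segment i = (ISN + 1) + sum of payload sizes of segments 1..i-1.
Segment 1: SEQ = 69553, payload = 378 bytes
Segment 2: SEQ = 69931, payload = 1404 bytes
Segment 3: SEQ = 71335, payload = 1114 bytes
Segment 4: SEQ = 72449, payload = 817 bytes
Segment 5: SEQ = 73266, payload = 312 bytes
SEQ of segment 5 = 69553 + 378 + 1404 + 1114 + 817 = 73266

73266


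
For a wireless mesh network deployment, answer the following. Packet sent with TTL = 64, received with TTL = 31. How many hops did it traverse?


Given: initial TTL = 64, received TTL = 31
Hops = initial TTL - received TTL
Hops = 64 - 31 = 33

33


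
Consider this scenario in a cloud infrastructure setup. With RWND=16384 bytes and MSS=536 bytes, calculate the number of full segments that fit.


Given: RWND = 16384 bytes, MSS = 536 bytes
Full segments = floor(RWND / MSS)
Full segments = floor(16384 / 536)
Full segments = floor(30.5672) = 30

30


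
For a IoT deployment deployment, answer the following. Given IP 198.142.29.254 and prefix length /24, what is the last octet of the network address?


Given: IP = 198.142.29.254, prefix = /24
Subnet mask = 255.255.255.0
Last octet of IP: 254
Last octet of mask: 0
Network last octet = 254 AND 0 = 0

0


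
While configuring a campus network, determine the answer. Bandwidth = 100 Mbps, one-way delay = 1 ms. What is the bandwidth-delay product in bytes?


Given: bandwidth = 100 Mbps, delay = 1 ms
BDP in bits = 100 * 10^6 * 1 / 1000
BDP in bits = 100000
BDP in bytes = 100000 / 8 = 12500

12500


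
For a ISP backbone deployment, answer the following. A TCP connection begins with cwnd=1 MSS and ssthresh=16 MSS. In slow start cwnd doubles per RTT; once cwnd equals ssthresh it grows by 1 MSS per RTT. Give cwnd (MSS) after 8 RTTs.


RTT 0: cwnd = 1 MSS (initial)
RTT 1: cwnd = 2 MSS (slow start, doubled)
RTT 2: cwnd = 4 MSS (slow start, doubled)
RTT 3: cwnd = 8 MSS (slow start, doubled)
RTT 4: cwnd = 16 MSS (slow start, doubled)
RTT 5: cwnd = 17 MSS (congestion avoidance, +1)
RTT 6: cwnd = 18 MSS (congestion avoidance, +1)
RTT 7: cwnd = 19 MSS (congestion avoidance, +1)
RTT 8: cwnd = 20 MSS (congestion avoidance, +1)

20


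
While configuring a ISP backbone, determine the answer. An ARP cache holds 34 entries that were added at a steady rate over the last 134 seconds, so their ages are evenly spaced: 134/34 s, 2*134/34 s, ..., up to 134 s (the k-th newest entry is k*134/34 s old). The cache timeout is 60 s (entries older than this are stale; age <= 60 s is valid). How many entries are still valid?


Ages are k * 134/34 s for k = 1..34 (spacing = 3.9412 s).
Entry k is valid iff k * 134/34 <= 60 iff k <= 34 * 60 / 134 = 15.2239
n_valid = floor(15.2239) = 15
(n_stale = 34 - 15 = 19)

15


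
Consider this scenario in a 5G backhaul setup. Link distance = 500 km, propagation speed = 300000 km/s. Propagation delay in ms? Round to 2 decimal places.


Given: distance = 500 km, speed = 300000 km/s
Delay = distance / speed = 500 / 300000 seconds
Delay in ms = 500 * 1000 / 300000
Delay = 1.6667 ms
Rounded to 2 dp = 1.67 ms

1.67


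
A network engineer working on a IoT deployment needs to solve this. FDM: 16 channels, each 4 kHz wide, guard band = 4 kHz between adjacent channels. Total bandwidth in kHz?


Given: 16 channels, 4 kHz each, guard = 4 kHz
Channel bandwidth = 16 * 4 = 64 kHz
Guard bands = 15 gaps * 4 kHz = 60 kHz
Total = 64 + 60 = 124 kHz

124


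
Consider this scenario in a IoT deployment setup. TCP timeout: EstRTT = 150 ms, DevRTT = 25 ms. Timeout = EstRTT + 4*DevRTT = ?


Given: EstRTT = 150 ms, DevRTT = 25 ms
Timeout = EstRTT + 4 * DevRTT
4 * DevRTT = 4 * 25 = 100
Timeout = 150 + 100 = 250 ms

250


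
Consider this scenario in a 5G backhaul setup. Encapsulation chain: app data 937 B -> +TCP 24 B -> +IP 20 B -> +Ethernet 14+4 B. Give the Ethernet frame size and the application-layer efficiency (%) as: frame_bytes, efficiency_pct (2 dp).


TCP segment = 937 + 24 = 961 B
IP packet = 961 + 20 = 981 B
Ethernet frame = 981 + 14 + 4 = 999 B
Efficiency = app / frame = 937 / 999 = 0.937938 = 93.7938% -> 93.79% (2 dp)

999, 93.79


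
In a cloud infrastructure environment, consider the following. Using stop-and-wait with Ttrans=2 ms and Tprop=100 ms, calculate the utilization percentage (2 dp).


Given: Ttrans = 2 ms, Tprop = 100 ms
RTT = 2 * Tprop = 2 * 100 = 200 ms
U = Ttrans / (Ttrans + RTT)
U = 2 / (2 + 200)
U = 2 / 202 = 0.009901
U% = 0.99%

0.99


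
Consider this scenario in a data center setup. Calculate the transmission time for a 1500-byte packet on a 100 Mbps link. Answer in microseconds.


Given: packet = 1500 bytes, bandwidth = 100 Mbps
Packet in bits = 1500 * 8 = 12000 bits
Bandwidth = 100 * 10^6 = 100000000 bps
Time = 12000 / 100000000 seconds
Time in us = 12000 * 10^6 / 100000000 = 120

120


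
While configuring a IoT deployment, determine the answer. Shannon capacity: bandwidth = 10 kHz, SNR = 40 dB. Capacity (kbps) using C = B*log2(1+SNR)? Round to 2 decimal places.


Given: B = 10 kHz, SNR = 40 dB
SNR linear = 10^(40/10) = 10000
1 + SNR = 10001
log2(10001) = 13.2878566418
C = 10 * 1000 * 13.2878566418 = 132878.5664 bps
C = 132.878566 kbps -> 132.88 kbps (2 dp)

132.88


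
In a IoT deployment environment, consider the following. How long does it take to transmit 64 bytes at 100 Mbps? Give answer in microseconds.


Given: packet = 64 bytes, bandwidth = 100 Mbps
Packet in bits = 64 * 8 = 512 bits
Bandwidth = 100 * 10^6 = 100000000 bps
Time = 512 / 100000000 seconds
Time in us = 512 * 10^6 / 100000000 = 5.12

5.12


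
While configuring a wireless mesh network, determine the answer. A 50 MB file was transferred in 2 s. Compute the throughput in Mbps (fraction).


Given: file = 50 MB, time = 2 s
File in Mb = 50 * 8 = 400 Mb
Throughput = 400 / 2 Mbps
Throughput = 200 Mbps

200


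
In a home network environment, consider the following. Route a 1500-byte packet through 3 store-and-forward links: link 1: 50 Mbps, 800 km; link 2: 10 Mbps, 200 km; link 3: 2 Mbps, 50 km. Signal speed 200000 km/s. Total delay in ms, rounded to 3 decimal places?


Packet = 1500 bytes = 12000 bits. Store-and-forward: sum (t_trans + t_prop) per link.
Link 1: t_trans = 12000/(50*10^6) s = 0.2400 ms; t_prop = 800/200000 s = 4.0000 ms; subtotal = 4.2400 ms
Link 2: t_trans = 12000/(10*10^6) s = 1.2000 ms; t_prop = 200/200000 s = 1.0000 ms; subtotal = 2.2000 ms
Link 3: t_trans = 12000/(2*10^6) s = 6.0000 ms; t_prop = 50/200000 s = 0.2500 ms; subtotal = 6.2500 ms
End-to-end = 4.2400 + 2.2000 + 6.2500 = 12.6900 ms -> 12.690 ms (3 dp)

12.690


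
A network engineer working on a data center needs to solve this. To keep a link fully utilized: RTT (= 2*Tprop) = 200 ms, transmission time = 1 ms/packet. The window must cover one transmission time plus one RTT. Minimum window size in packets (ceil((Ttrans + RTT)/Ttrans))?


Given: Ttrans = 1 ms, RTT = 200 ms (= 2 * Tprop, Tprop = 100 ms)
Time until first ACK returns = Ttrans + RTT = 1 + 200 = 201 ms
Need W * Ttrans >= Ttrans + RTT  ->  W >= (Ttrans + RTT) / Ttrans
(Ttrans + RTT) / Ttrans = 201 / 1 = 201
W_min = ceil(201) = 201

201


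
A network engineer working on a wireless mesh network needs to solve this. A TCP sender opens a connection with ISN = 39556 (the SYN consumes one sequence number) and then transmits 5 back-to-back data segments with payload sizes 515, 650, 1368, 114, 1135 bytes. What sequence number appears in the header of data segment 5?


The SYN occupies sequence number ISN = 39556, so the first data byte is ISN + 1 = 39557.
SEQ of data segment i = (ISN + 1) + sum of payload sizes of segments 1..i-1.
Segment 1: SEQ = 39557, payload = 515 bytes
Segment 2: SEQ = 40072, payload = 650 bytes
Segment 3: SEQ = 40722, payload = 1368 bytes
Segment 4: SEQ = 42090, payload = 114 bytes
Segment 5: SEQ = 42204, payload = 1135 bytes
SEQ of segment 5 = 39557 + 515 + 650 + 1368 + 114 = 42204

42204


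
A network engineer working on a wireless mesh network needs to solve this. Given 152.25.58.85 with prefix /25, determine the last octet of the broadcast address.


Given: IP = 152.25.58.85, prefix = /25
Host bits = 32 - 25 = 7
Network last octet = 85 AND mask = 0
Host part size = 2^7 - 1 = 127
Broadcast last octet = 0 OR 127 = 127

127


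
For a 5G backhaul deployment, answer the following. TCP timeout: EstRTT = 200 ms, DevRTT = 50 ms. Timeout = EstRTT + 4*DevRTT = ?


Given: EstRTT = 200 ms, DevRTT = 50 ms
Timeout = EstRTT + 4 * DevRTT
4 * DevRTT = 4 * 50 = 200
Timeout = 200 + 200 = 400 ms

400


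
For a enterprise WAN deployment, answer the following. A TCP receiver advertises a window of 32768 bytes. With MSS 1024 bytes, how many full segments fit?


Given: RWND = 32768 bytes, MSS = 1024 bytes
Full segments = floor(RWND / MSS)
Full segments = floor(32768 / 1024)
Full segments = floor(32.0) = 32

32


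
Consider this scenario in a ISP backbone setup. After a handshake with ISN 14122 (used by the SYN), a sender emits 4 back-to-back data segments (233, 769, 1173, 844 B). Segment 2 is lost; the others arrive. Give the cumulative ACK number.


SYN uses sequence number 14122; first data byte = ISN + 1 = 14123.
Segment 1: SEQ = 14123, len = 233 B, covers [14123, 14355]
Segment 2: SEQ = 14356, len = 769 B, covers [14356, 15124] [LOST]
Segment 3: SEQ = 15125, len = 1173 B, covers [15125, 16297]
Segment 4: SEQ = 16298, len = 844 B, covers [16298, 17141]
In-order data received: bytes [14123, 14355] (segments 1..1).
Segment 2 missing -> gap begins at byte 14356; later segments buffered out of order.
Cumulative ACK = next expected in-order byte = 14123 + 233 = 14356

14356


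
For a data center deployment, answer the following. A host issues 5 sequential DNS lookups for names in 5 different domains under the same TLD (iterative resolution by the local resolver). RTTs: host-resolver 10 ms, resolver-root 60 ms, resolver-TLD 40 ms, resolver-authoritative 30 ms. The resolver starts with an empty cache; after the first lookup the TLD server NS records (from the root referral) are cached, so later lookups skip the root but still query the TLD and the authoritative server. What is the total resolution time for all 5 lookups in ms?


Lookup 1 (cold cache): local + root + TLD + auth = 10 + 60 + 40 + 30 = 140 ms
Lookups 2..5 (TLD NS cached -> skip root; new domain -> still ask TLD and auth): local + TLD + auth = 10 + 40 + 30 = 80 ms each
Remaining 4 lookups: 4 * 80 = 320 ms
Total = 140 + 320 = 460 ms

460


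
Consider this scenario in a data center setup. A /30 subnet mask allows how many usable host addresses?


Given: subnet mask /30
Host bits = 32 - 30 = 2
Total addresses = 2^2 = 4
Usable hosts = 4 - 2 (network + broadcast) = 2

2


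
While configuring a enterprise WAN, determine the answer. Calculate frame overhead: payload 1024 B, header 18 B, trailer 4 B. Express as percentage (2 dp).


Given: payload = 1024 B, header = 18 B, trailer = 4 B
Overhead bytes = header + trailer = 18 + 4 = 22
Total frame = payload + overhead = 1024 + 22 = 1046
Overhead % = 22 / 1046 * 100 = 2.1033% -> 2.10% (2 dp)

2.10


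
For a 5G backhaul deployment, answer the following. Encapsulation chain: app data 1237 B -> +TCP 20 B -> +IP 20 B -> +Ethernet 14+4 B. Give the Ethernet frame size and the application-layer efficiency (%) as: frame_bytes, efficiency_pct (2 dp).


TCP segment = 1237 + 20 = 1257 B
IP packet = 1257 + 20 = 1277 B
Ethernet frame = 1277 + 14 + 4 = 1295 B
Efficiency = app / frame = 1237 / 1295 = 0.955212 = 95.5212% -> 95.52% (2 dp)

1295, 95.52


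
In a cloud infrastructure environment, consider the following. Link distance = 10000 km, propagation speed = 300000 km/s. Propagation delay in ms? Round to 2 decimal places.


Given: distance = 10000 km, speed = 300000 km/s
Delay = distance / speed = 10000 / 300000 seconds
Delay in ms = 10000 * 1000 / 300000
Delay = 33.3333 ms
Rounded to 2 dp = 33.33 ms

33.33


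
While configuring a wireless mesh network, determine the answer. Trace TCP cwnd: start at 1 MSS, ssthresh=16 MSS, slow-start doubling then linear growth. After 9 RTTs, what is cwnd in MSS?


RTT 0: cwnd = 1 MSS (initial)
RTT 1: cwnd = 2 MSS (slow start, doubled)
RTT 2: cwnd = 4 MSS (slow start, doubled)
RTT 3: cwnd = 8 MSS (slow start, doubled)
RTT 4: cwnd = 16 MSS (slow start, doubled)
RTT 5: cwnd = 17 MSS (congestion avoidance, +1)
RTT 6: cwnd = 18 MSS (congestion avoidance, +1)
RTT 7: cwnd = 19 MSS (congestion avoidance, +1)
RTT 8: cwnd = 20 MSS (congestion avoidance, +1)
RTT 9: cwnd = 21 MSS (congestion avoidance, +1)

21


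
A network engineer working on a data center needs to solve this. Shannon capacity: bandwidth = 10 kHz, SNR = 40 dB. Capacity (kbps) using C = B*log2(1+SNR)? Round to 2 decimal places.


Given: B = 10 kHz, SNR = 40 dB
SNR linear = 10^(40/10) = 10000
1 + SNR = 10001
log2(10001) = 13.2878566418
C = 10 * 1000 * 13.2878566418 = 132878.5664 bps
C = 132.878566 kbps -> 132.88 kbps (2 dp)

132.88


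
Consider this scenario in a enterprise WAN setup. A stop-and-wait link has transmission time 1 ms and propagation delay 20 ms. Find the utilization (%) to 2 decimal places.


Given: Ttrans = 1 ms, Tprop = 20 ms
RTT = 2 * Tprop = 2 * 20 = 40 ms
U = Ttrans / (Ttrans + RTT)
U = 1 / (1 + 40)
U = 1 / 41 = 0.02439
U% = 2.44%

2.44


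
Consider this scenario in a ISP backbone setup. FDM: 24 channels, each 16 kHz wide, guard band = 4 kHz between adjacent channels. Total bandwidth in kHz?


Given: 24 channels, 16 kHz each, guard = 4 kHz
Channel bandwidth = 24 * 16 = 384 kHz
Guard bands = 23 gaps * 4 kHz = 92 kHz
Total = 384 + 92 = 476 kHz

476


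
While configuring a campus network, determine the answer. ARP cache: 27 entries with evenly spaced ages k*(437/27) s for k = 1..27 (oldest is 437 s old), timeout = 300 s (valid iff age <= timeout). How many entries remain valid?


Ages are k * 437/27 s for k = 1..27 (spacing = 16.1852 s).
Entry k is valid iff k * 437/27 <= 300 iff k <= 27 * 300 / 437 = 18.5355
n_valid = floor(18.5355) = 18
(n_stale = 27 - 18 = 9)

18


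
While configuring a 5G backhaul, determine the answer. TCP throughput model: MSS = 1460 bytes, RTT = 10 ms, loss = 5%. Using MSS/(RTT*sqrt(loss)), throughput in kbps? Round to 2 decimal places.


Given: MSS = 1460 bytes, RTT = 10 ms, loss = 5%
RTT in seconds = 10 / 1000 = 0.01
Loss rate = 5% = 0.05
sqrt(loss) = sqrt(0.05) = 0.223606797750
Throughput (bytes/s) = 1460 / (0.01 * 0.223606797750) = 652931.8494
Throughput (kbps) = 652931.8494 * 8 / 1000 = 5223.454795 -> 5223.45 kbps (2 dp)

5223.45


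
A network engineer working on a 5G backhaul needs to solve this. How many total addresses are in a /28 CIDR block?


Given: CIDR prefix /28
Host bits = 32 - 28 = 4
Total addresses = 2^4 = 16

16


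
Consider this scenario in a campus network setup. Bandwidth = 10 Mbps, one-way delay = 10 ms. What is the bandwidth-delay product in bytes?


Given: bandwidth = 10 Mbps, delay = 10 ms
BDP in bits = 10 * 10^6 * 10 / 1000
BDP in bits = 100000
BDP in bytes = 100000 / 8 = 12500

12500


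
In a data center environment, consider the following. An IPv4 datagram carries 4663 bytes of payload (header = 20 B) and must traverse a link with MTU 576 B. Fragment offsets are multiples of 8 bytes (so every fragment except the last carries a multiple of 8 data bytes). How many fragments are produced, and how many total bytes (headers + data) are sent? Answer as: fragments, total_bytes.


Max data per non-final fragment = floor((MTU - header)/8)*8 = floor((576 - 20)/8)*8 = floor(556/8)*8 = 552 B
Final fragment needs no 8-byte alignment: it can carry up to MTU - header = 556 B
Non-final fragments needed = ceil((payload - 556) / 552) = ceil(4107/552) = ceil(7.4402) = 8
Number of fragments = 8 + 1 = 9
Fragment sizes (data): 8 * 552 B + 247 B (last, 247 <= 556 OK)
Total bytes sent = payload + n_frags * header = 4663 + 9*20 = 4663 + 180 = 4843 B

9, 4843


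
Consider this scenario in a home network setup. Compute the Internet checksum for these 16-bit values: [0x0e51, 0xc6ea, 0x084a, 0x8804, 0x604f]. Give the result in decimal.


Given words: [0x0e51, 0xc6ea, 0x084a, 0x8804, 0x604f]
Step 1: Sum all words
Raw sum = 3665 + 50922 + 2122 + 34820 + 24655 = 116184
Step 2: Fold carry: (50648 + 1) = 50649
One's complement = ~50649 & 0xFFFF = 14886

14886


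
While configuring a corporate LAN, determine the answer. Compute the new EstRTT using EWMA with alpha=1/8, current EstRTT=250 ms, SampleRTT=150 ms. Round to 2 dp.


Given: EstRTT = 250 ms, SampleRTT = 150 ms, alpha = 1/8
New EstRTT = (1 - alpha) * EstRTT + alpha * SampleRTT
(7/8) * 250 = 218.75
(1/8) * 150 = 18.75
New EstRTT = 218.75 + 18.75 = 237.5 ms -> 237.50 ms (2 dp)

237.50


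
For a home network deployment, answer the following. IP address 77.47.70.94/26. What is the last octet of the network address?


Given: IP = 77.47.70.94, prefix = /26
Subnet mask = 255.255.255.192
Last octet of IP: 94
Last octet of mask: 192
Network last octet = 94 AND 192 = 64

64


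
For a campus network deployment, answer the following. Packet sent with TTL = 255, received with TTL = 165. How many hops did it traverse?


Given: initial TTL = 255, received TTL = 165
Hops = initial TTL - received TTL
Hops = 255 - 165 = 90

90


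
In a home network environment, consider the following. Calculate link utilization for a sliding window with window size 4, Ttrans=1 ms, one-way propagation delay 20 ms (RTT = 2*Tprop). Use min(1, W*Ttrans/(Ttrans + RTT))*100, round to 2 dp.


Given: W = 4, Ttrans = 1 ms, RTT = 40 ms (= 2 * Tprop, Tprop = 20 ms)
Cycle time = Ttrans + RTT = 1 + 40 = 41 ms (first packet sent until its ACK returns)
W * Ttrans = 4 * 1 = 4 ms of sending per cycle
W * Ttrans / (Ttrans + RTT) = 4 / 41 = 0.097561
U = min(1, 0.097561) = 0.097561
U% = 9.76%

9.76


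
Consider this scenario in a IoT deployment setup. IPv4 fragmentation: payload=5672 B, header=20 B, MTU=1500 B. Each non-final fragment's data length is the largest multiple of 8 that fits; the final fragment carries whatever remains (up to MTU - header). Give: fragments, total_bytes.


Max data per non-final fragment = floor((MTU - header)/8)*8 = floor((1500 - 20)/8)*8 = floor(1480/8)*8 = 1480 B
Final fragment needs no 8-byte alignment: it can carry up to MTU - header = 1480 B
Non-final fragments needed = ceil((payload - 1480) / 1480) = ceil(4192/1480) = ceil(2.8324) = 3
Number of fragments = 3 + 1 = 4
Fragment sizes (data): 3 * 1480 B + 1232 B (last, 1232 <= 1480 OK)
Total bytes sent = payload + n_frags * header = 5672 + 4*20 = 5672 + 80 = 5752 B

4, 5752


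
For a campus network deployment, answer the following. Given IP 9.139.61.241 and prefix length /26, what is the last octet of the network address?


Given: IP = 9.139.61.241, prefix = /26
Subnet mask = 255.255.255.192
Last octet of IP: 241
Last octet of mask: 192
Network last octet = 241 AND 192 = 192

192


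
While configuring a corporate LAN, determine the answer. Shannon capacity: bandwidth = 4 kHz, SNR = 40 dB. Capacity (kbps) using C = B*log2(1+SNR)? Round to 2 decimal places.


Given: B = 4 kHz, SNR = 40 dB
SNR linear = 10^(40/10) = 10000
1 + SNR = 10001
log2(10001) = 13.2878566418
C = 4 * 1000 * 13.2878566418 = 53151.4266 bps
C = 53.151427 kbps -> 53.15 kbps (2 dp)

53.15


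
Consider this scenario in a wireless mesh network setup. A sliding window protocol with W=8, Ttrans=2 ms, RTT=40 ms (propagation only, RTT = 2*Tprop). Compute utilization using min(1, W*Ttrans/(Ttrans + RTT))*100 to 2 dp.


Given: W = 8, Ttrans = 2 ms, RTT = 40 ms (= 2 * Tprop, Tprop = 20 ms)
Cycle time = Ttrans + RTT = 2 + 40 = 42 ms (first packet sent until its ACK returns)
W * Ttrans = 8 * 2 = 16 ms of sending per cycle
W * Ttrans / (Ttrans + RTT) = 16 / 42 = 0.380952
U = min(1, 0.380952) = 0.380952
U% = 38.10%

38.10


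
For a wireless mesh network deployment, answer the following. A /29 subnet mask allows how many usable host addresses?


Given: subnet mask /29
Host bits = 32 - 29 = 3
Total addresses = 2^3 = 8
Usable hosts = 8 - 2 (network + broadcast) = 6

6


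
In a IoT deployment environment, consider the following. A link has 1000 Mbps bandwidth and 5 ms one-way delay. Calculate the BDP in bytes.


Given: bandwidth = 1000 Mbps, delay = 5 ms
BDP in bits = 1000 * 10^6 * 5 / 1000
BDP in bits = 5000000
BDP in bytes = 5000000 / 8 = 625000

625000


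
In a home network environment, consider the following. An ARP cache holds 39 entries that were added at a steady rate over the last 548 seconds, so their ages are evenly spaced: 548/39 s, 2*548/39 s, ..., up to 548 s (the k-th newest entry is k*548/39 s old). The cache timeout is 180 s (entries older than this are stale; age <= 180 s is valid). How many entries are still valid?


Ages are k * 548/39 s for k = 1..39 (spacing = 14.0513 s).
Entry k is valid iff k * 548/39 <= 180 iff k <= 39 * 180 / 548 = 12.8102
n_valid = floor(12.8102) = 12
(n_stale = 39 - 12 = 27)

12


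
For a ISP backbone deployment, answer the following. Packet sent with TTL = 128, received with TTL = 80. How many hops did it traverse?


Given: initial TTL = 128, received TTL = 80
Hops = initial TTL - received TTL
Hops = 128 - 80 = 48

48


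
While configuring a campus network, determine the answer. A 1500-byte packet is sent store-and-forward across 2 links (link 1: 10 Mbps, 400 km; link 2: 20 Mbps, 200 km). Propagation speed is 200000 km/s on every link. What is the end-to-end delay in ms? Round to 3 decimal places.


Packet = 1500 bytes = 12000 bits. Store-and-forward: sum (t_trans + t_prop) per link.
Link 1: t_trans = 12000/(10*10^6) s = 1.2000 ms; t_prop = 400/200000 s = 2.0000 ms; subtotal = 3.2000 ms
Link 2: t_trans = 12000/(20*10^6) s = 0.6000 ms; t_prop = 200/200000 s = 1.0000 ms; subtotal = 1.6000 ms
End-to-end = 3.2000 + 1.6000 = 4.8000 ms -> 4.800 ms (3 dp)

4.800


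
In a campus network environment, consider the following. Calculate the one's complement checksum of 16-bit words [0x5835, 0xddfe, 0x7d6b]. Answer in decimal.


Given words: [0x5835, 0xddfe, 0x7d6b]
Step 1: Sum all words
Raw sum = 22581 + 56830 + 32107 = 111518
Step 2: Fold carry: (45982 + 1) = 45983
One's complement = ~45983 & 0xFFFF = 19552

19552


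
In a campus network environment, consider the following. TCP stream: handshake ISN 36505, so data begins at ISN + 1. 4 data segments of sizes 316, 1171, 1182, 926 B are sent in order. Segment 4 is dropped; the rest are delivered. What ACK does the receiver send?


SYN uses sequence number 36505; first data byte = ISN + 1 = 36506.
Segment 1: SEQ = 36506, len = 316 B, covers [36506, 36821]
Segment 2: SEQ = 36822, len = 1171 B, covers [36822, 37992]
Segment 3: SEQ = 37993, len = 1182 B, covers [37993, 39174]
Segment 4: SEQ = 39175, len = 926 B, covers [39175, 40100] [LOST]
In-order data received: bytes [36506, 39174] (segments 1..3).
Segment 4 missing -> gap begins at byte 39175.
Cumulative ACK = next expected in-order byte = 36506 + 316 + 1171 + 1182 = 39175

39175


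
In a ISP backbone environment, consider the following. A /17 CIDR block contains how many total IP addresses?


Given: CIDR prefix /17
Host bits = 32 - 17 = 15
Total addresses = 2^15 = 32768

32768


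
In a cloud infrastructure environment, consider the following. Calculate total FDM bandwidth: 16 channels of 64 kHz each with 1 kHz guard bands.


Given: 16 channels, 64 kHz each, guard = 1 kHz
Channel bandwidth = 16 * 64 = 1024 kHz
Guard bands = 15 gaps * 1 kHz = 15 kHz
Total = 1024 + 15 = 1039 kHz

1039


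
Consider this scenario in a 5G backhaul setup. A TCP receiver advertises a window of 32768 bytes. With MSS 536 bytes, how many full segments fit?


Given: RWND = 32768 bytes, MSS = 536 bytes
Full segments = floor(RWND / MSS)
Full segments = floor(32768 / 536)
Full segments = floor(61.1343) = 61

61


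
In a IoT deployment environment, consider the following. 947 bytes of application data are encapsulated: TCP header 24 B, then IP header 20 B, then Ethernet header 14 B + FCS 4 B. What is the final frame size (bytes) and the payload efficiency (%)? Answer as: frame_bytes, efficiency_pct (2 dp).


TCP segment = 947 + 24 = 971 B
IP packet = 971 + 20 = 991 B
Ethernet frame = 991 + 14 + 4 = 1009 B
Efficiency = app / frame = 947 / 1009 = 0.938553 = 93.8553% -> 93.86% (2 dp)

1009, 93.86


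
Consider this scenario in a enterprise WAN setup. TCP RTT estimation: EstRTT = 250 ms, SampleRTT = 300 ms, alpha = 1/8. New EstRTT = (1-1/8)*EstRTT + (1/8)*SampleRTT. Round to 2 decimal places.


Given: EstRTT = 250 ms, SampleRTT = 300 ms, alpha = 1/8
New EstRTT = (1 - alpha) * EstRTT + alpha * SampleRTT
(7/8) * 250 = 218.75
(1/8) * 300 = 37.5
New EstRTT = 218.75 + 37.5 = 256.25 ms -> 256.25 ms (2 dp)

256.25


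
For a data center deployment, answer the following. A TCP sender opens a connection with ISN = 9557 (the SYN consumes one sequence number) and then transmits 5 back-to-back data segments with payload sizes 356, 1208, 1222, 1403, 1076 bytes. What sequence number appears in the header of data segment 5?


The SYN occupies sequence number ISN = 9557, so the first data byte is ISN + 1 = 9558.
SEQ of data segment i = (ISN + 1) + sum of payload sizes of segments 1..i-1.
Segment 1: SEQ = 9558, payload = 356 bytes
Segment 2: SEQ = 9914, payload = 1208 bytes
Segment 3: SEQ = 11122, payload = 1222 bytes
Segment 4: SEQ = 12344, payload = 1403 bytes
Segment 5: SEQ = 13747, payload = 1076 bytes
SEQ of segment 5 = 9558 + 356 + 1208 + 1222 + 1403 = 13747

13747


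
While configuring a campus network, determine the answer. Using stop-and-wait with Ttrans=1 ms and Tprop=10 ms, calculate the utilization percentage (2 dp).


Given: Ttrans = 1 ms, Tprop = 10 ms
RTT = 2 * Tprop = 2 * 10 = 20 ms
U = Ttrans / (Ttrans + RTT)
U = 1 / (1 + 20)
U = 1 / 21 = 0.047619
U% = 4.76%

4.76


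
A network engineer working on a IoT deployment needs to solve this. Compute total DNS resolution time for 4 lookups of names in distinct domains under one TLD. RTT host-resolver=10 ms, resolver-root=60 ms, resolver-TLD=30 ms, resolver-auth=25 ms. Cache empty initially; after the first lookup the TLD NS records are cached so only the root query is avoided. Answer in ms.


Lookup 1 (cold cache): local + root + TLD + auth = 10 + 60 + 30 + 25 = 125 ms
Lookups 2..4 (TLD NS cached -> skip root; new domain -> still ask TLD and auth): local + TLD + auth = 10 + 30 + 25 = 65 ms each
Remaining 3 lookups: 3 * 65 = 195 ms
Total = 125 + 195 = 320 ms

320


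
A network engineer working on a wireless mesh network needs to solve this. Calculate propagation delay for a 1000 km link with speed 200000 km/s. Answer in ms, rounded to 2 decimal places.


Given: distance = 1000 km, speed = 200000 km/s
Delay = distance / speed = 1000 / 200000 seconds
Delay in ms = 1000 * 1000 / 200000
Delay = 5.0000 ms
Rounded to 2 dp = 5.00 ms

5.00


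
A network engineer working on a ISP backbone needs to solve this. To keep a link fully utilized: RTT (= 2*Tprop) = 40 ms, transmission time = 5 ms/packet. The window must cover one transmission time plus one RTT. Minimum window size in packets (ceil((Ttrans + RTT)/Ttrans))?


Given: Ttrans = 5 ms, RTT = 40 ms (= 2 * Tprop, Tprop = 20 ms)
Time until first ACK returns = Ttrans + RTT = 5 + 40 = 45 ms
Need W * Ttrans >= Ttrans + RTT  ->  W >= (Ttrans + RTT) / Ttrans
(Ttrans + RTT) / Ttrans = 45 / 5 = 9
W_min = ceil(9) = 9

9


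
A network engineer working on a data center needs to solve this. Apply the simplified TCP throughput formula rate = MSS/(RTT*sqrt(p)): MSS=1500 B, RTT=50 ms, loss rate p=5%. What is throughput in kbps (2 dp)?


Given: MSS = 1500 bytes, RTT = 50 ms, loss = 5%
RTT in seconds = 50 / 1000 = 0.05
Loss rate = 5% = 0.05
sqrt(loss) = sqrt(0.05) = 0.223606797750
Throughput (bytes/s) = 1500 / (0.05 * 0.223606797750) = 134164.0786
Throughput (kbps) = 134164.0786 * 8 / 1000 = 1073.312629 -> 1073.31 kbps (2 dp)

1073.31


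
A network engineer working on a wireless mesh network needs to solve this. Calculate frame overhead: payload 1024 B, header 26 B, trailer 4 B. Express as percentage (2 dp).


Given: payload = 1024 B, header = 26 B, trailer = 4 B
Overhead bytes = header + trailer = 26 + 4 = 30
Total frame = payload + overhead = 1024 + 30 = 1054
Overhead % = 30 / 1054 * 100 = 2.8463% -> 2.85% (2 dp)

2.85


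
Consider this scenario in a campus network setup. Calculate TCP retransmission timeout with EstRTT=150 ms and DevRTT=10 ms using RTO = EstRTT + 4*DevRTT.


Given: EstRTT = 150 ms, DevRTT = 10 ms
Timeout = EstRTT + 4 * DevRTT
4 * DevRTT = 4 * 10 = 40
Timeout = 150 + 40 = 190 ms

190


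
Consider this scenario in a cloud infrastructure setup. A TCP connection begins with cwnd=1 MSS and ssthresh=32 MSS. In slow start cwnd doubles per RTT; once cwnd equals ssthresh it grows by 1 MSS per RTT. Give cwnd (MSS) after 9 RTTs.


RTT 0: cwnd = 1 MSS (initial)
RTT 1: cwnd = 2 MSS (slow start, doubled)
RTT 2: cwnd = 4 MSS (slow start, doubled)
RTT 3: cwnd = 8 MSS (slow start, doubled)
RTT 4: cwnd = 16 MSS (slow start, doubled)
RTT 5: cwnd = 32 MSS (slow start, doubled)
RTT 6: cwnd = 33 MSS (congestion avoidance, +1)
RTT 7: cwnd = 34 MSS (congestion avoidance, +1)
RTT 8: cwnd = 35 MSS (congestion avoidance, +1)
RTT 9: cwnd = 36 MSS (congestion avoidance, +1)

36


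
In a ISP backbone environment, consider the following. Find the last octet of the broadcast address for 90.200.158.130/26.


Given: IP = 90.200.158.130, prefix = /26
Host bits = 32 - 26 = 6
Network last octet = 130 AND mask = 128
Host part size = 2^6 - 1 = 63
Broadcast last octet = 128 OR 63 = 191

191


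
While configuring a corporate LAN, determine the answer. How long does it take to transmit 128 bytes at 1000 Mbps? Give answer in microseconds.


Given: packet = 128 bytes, bandwidth = 1000 Mbps
Packet in bits = 128 * 8 = 1024 bits
Bandwidth = 1000 * 10^6 = 1000000000 bps
Time = 1024 / 1000000000 seconds
Time in us = 1024 * 10^6 / 1000000000 = 1.024

1.024


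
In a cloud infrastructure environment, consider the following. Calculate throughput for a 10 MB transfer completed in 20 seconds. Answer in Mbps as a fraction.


Given: file = 10 MB, time = 20 s
File in Mb = 10 * 8 = 80 Mb
Throughput = 80 / 20 Mbps
Throughput = 4 Mbps

4


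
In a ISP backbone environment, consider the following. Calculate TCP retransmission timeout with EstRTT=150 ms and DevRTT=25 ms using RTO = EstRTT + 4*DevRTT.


Given: EstRTT = 150 ms, DevRTT = 25 ms
Timeout = EstRTT + 4 * DevRTT
4 * DevRTT = 4 * 25 = 100
Timeout = 150 + 100 = 250 ms

250


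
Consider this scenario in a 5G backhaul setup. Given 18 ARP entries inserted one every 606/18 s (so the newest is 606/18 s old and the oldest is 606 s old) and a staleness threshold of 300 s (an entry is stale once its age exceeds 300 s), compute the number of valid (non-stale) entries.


Ages are k * 606/18 s for k = 1..18 (spacing = 33.6667 s).
Entry k is valid iff k * 606/18 <= 300 iff k <= 18 * 300 / 606 = 8.9109
n_valid = floor(8.9109) = 8
(n_stale = 18 - 8 = 10)

8


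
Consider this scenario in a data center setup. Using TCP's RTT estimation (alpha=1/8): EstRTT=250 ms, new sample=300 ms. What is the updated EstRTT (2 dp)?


Given: EstRTT = 250 ms, SampleRTT = 300 ms, alpha = 1/8
New EstRTT = (1 - alpha) * EstRTT + alpha * SampleRTT
(7/8) * 250 = 218.75
(1/8) * 300 = 37.5
New EstRTT = 218.75 + 37.5 = 256.25 ms -> 256.25 ms (2 dp)

256.25


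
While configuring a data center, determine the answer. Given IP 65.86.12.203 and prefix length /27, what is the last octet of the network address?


Given: IP = 65.86.12.203, prefix = /27
Subnet mask = 255.255.255.224
Last octet of IP: 203
Last octet of mask: 224
Network last octet = 203 AND 224 = 192

192


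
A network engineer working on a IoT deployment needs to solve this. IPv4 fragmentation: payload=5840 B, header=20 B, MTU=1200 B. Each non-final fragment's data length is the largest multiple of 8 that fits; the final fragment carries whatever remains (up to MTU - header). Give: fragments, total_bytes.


Max data per non-final fragment = floor((MTU - header)/8)*8 = floor((1200 - 20)/8)*8 = floor(1180/8)*8 = 1176 B
Final fragment needs no 8-byte alignment: it can carry up to MTU - header = 1180 B
Non-final fragments needed = ceil((payload - 1180) / 1176) = ceil(4660/1176) = ceil(3.9626) = 4
Number of fragments = 4 + 1 = 5
Fragment sizes (data): 4 * 1176 B + 1136 B (last, 1136 <= 1180 OK)
Total bytes sent = payload + n_frags * header = 5840 + 5*20 = 5840 + 100 = 5940 B

5, 5940


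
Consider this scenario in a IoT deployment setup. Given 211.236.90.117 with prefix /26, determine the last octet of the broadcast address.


Given: IP = 211.236.90.117, prefix = /26
Host bits = 32 - 26 = 6
Network last octet = 117 AND mask = 64
Host part size = 2^6 - 1 = 63
Broadcast last octet = 64 OR 63 = 127

127
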